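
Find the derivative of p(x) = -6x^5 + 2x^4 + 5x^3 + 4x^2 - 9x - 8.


Apply the power rule term by term:
  d/dx(-6x^5) = -30x^4
  d/dx(2x^4) = 8x^3
  d/dx(5x^3) = 15x^2
  d/dx(4x^2) = 8x
  d/dx(-9x) = -9
  d/dx(-8) = 0
p'(x) = -30x^4 + 8x^3 + 15x^2 + 8x - 9


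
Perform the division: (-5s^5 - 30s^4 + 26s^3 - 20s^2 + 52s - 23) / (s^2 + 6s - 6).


(-5s^5 - 30s^4 + 26s^3 - 20s^2 + 52s - 23) / (s^2 + 6s - 6)
Step 1: -5s^3 * (s^2 + 6s - 6) = -5s^5 - 30s^4 + 30s^3; subtract.
Step 2: 0 * (s^2 + 6s - 6) = 0; subtract.
Step 3: -4s * (s^2 + 6s - 6) = -4s^3 - 24s^2 + 24s; subtract.
Step 4: 4 * (s^2 + 6s - 6) = 4s^2 + 24s - 24; subtract.
Quotient: -5s^3 - 4s + 4, Remainder: 4s + 1


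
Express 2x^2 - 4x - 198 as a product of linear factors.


Roots satisfy r1 + r2 = -b/a = 2 and r1*r2 = c/a = -99.
So r1 = -9, r2 = 11.
2x^2 - 4x - 198 = 2(x - r1)(x - r2) = 2(x + 9)(x - 11)


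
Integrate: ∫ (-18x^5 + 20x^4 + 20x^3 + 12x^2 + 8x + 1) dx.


Reverse power rule on each term:
  ∫ -18x^5 dx = -3x^6
  ∫ 20x^4 dx = 4x^5
  ∫ 20x^3 dx = 5x^4
  ∫ 12x^2 dx = 4x^3
  ∫ 8x dx = 4x^2
  ∫ 1 dx = x
F(x) = -3x^6 + 4x^5 + 5x^4 + 4x^3 + 4x^2 + x + C


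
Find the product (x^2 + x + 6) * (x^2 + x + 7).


Distribute each term of the first polynomial:
  (x^2)(x^2 + x + 7) = x^4 + x^3 + 7x^2
  (x)(x^2 + x + 7) = x^3 + x^2 + 7x
  (6)(x^2 + x + 7) = 6x^2 + 6x + 42
Sum: x^4 + 2x^3 + 14x^2 + 13x + 42


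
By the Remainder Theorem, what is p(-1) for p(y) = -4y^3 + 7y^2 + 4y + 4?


By the Remainder Theorem, the remainder equals p(-1):
  -4*(-1)^3 = 4
  7*(-1)^2 = 7
  4*(-1)^1 = -4
  constant: 4
Sum: 4 + 7 - 4 + 4 = 11


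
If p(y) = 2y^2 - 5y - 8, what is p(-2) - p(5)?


p(-2) = 10
p(5) = 17
p(-2) - p(5) = 10 - 17 = -7


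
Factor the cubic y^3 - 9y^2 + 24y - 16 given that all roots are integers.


Try integer roots (divisors of -16). y=4: p(4)=0.
Divide out (y - 4): quotient is y^2 - 5y + 4.
Factor the quadratic: (y - 1)(y - 4)
Result: (y - 4)(y - 1)(y - 4)


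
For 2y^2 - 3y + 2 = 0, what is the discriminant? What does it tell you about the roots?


D = b^2 - 4ac = (-3)^2 - 4(2)(2) = 9 - 16 = -7
Since D < 0: two complex conjugate roots (no real roots)


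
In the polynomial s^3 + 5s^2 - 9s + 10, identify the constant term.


Read off the constant term: 10


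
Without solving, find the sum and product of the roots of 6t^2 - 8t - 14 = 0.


For at^2+bt+c=0: sum = -b/a, product = c/a.
a=6, b=-8, c=-14
Sum = -(-8)/6 = 4/3
Product = (-14)/6 = -7/3


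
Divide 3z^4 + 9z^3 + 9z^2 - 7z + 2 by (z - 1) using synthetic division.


Synthetic division with c = 1. Coefficients: 3, 9, 9, -7, 2
Bring down 3.
  3 * 1 = 3; 3 + 9 = 12
  12 * 1 = 12; 12 + 9 = 21
  21 * 1 = 21; 21 - 7 = 14
  14 * 1 = 14; 14 + 2 = 16
Quotient: 3z^3 + 12z^2 + 21z + 14, Remainder: 16


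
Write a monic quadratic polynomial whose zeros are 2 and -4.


p(t) = (t - 2)(t + 4)
Expand: t^2 + 2t - 8


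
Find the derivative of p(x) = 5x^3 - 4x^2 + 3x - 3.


Apply the power rule term by term:
  d/dx(5x^3) = 15x^2
  d/dx(-4x^2) = -8x
  d/dx(3x) = 3
  d/dx(-3) = 0
p'(x) = 15x^2 - 8x + 3


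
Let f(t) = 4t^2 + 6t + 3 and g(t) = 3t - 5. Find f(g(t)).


Substitute g(t) into f:
f(g(t)) = 4*(3t - 5)^2 + 6*(3t - 5) + 3
(3t - 5)^2 = 9t^2 - 30t + 25
Expand and combine: 36t^2 - 102t + 73


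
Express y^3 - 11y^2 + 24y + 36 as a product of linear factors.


Try integer roots (divisors of 36). y=6: p(6)=0.
Divide out (y - 6): quotient is y^2 - 5y - 6.
Factor the quadratic: (y + 1)(y - 6)
Result: (y - 6)(y + 1)(y - 6)


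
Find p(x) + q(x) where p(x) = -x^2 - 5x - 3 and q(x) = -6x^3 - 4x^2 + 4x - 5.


Align terms by degree and add:
  -x^2 - 5x - 3
  -6x^3 - 4x^2 + 4x - 5
= -6x^3 - 5x^2 - x - 8


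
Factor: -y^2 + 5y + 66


Roots satisfy r1 + r2 = -b/a = 5 and r1*r2 = c/a = -66.
So r1 = 11, r2 = -6.
-y^2 + 5y + 66 = -(y - r1)(y - r2) = -(y - 11)(y + 6)


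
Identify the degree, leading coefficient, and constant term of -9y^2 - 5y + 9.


Highest power of y is 2, with coefficient -9. Constant term is 9.
Degree = 2, leading coefficient = -9, constant term = 9


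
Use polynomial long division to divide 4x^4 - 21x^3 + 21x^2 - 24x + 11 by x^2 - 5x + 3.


(4x^4 - 21x^3 + 21x^2 - 24x + 11) / (x^2 - 5x + 3)
Step 1: 4x^2 * (x^2 - 5x + 3) = 4x^4 - 20x^3 + 12x^2; subtract.
Step 2: -x * (x^2 - 5x + 3) = -x^3 + 5x^2 - 3x; subtract.
Step 3: 4 * (x^2 - 5x + 3) = 4x^2 - 20x + 12; subtract.
Quotient: 4x^2 - x + 4, Remainder: -x - 1


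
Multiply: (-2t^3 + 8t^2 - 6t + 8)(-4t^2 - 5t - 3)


Distribute each term of the first polynomial:
  (-2t^3)(-4t^2 - 5t - 3) = 8t^5 + 10t^4 + 6t^3
  (8t^2)(-4t^2 - 5t - 3) = -32t^4 - 40t^3 - 24t^2
  (-6t)(-4t^2 - 5t - 3) = 24t^3 + 30t^2 + 18t
  (8)(-4t^2 - 5t - 3) = -32t^2 - 40t - 24
Sum: 8t^5 - 22t^4 - 10t^3 - 26t^2 - 22t - 24


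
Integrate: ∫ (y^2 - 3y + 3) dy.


Reverse power rule on each term:
  ∫ y^2 dy = (1/3)y^3
  ∫ -3y dy = -(3/2)y^2
  ∫ 3 dy = 3y
F(y) = (1/3)y^3 - (3/2)y^2 + 3y + C


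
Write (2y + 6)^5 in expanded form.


Expand (2y + 6)^5 by repeated multiplication:
  (2y + 6)^2 = 4y^2 + 24y + 36
  (2y + 6)^3 = 8y^3 + 72y^2 + 216y + 216
  (2y + 6)^4 = 16y^4 + 192y^3 + 864y^2 + 1728y + 1296
= 32y^5 + 480y^4 + 2880y^3 + 8640y^2 + 12960y + 7776


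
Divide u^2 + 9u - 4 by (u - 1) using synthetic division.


Synthetic division with c = 1. Coefficients: 1, 9, -4
Bring down 1.
  1 * 1 = 1; 1 + 9 = 10
  10 * 1 = 10; 10 - 4 = 6
Quotient: u + 10, Remainder: 6


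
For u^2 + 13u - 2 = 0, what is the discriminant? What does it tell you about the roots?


D = b^2 - 4ac = (13)^2 - 4(1)(-2) = 169 + 8 = 177
Since D > 0: two distinct irrational roots


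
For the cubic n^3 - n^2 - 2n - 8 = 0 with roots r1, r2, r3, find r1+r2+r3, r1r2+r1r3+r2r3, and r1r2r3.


Monic cubic n^3+bn^2+cn+d=0: sum=-b, pairwise sum=c, product=-d.
b=-1, c=-2, d=-8
r1+r2+r3 = 1
r1r2+r1r3+r2r3 = -2
r1r2r3 = 8


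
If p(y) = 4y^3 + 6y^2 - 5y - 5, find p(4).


Using direct substitution:
  4 * (4)^3 = 256
  6 * (4)^2 = 96
  -5 * (4)^1 = -20
  constant: -5
Sum = 256 + 96 - 20 - 5 = 327


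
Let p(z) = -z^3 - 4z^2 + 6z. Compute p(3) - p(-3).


p(3) = -45
p(-3) = -27
p(3) - p(-3) = -45 + 27 = -18


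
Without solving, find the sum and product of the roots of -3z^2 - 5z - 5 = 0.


For az^2+bz+c=0: sum = -b/a, product = c/a.
a=-3, b=-5, c=-5
Sum = -(-5)/-3 = -5/3
Product = (-5)/-3 = 5/3


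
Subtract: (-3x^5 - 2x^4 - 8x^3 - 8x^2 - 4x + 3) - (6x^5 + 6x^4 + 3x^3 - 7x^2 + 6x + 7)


Distribute the minus sign:
  (-3x^5 - 2x^4 - 8x^3 - 8x^2 - 4x + 3)
- (6x^5 + 6x^4 + 3x^3 - 7x^2 + 6x + 7)
Negate second polynomial: -6x^5 - 6x^4 - 3x^3 + 7x^2 - 6x - 7
Add: -9x^5 - 8x^4 - 11x^3 - x^2 - 10x - 4


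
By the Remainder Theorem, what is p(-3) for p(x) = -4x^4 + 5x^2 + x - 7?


By the Remainder Theorem, the remainder equals p(-3):
  -4*(-3)^4 = -324
  0*(-3)^3 = 0
  5*(-3)^2 = 45
  1*(-3)^1 = -3
  constant: -7
Sum: -324 + 0 + 45 - 3 - 7 = -289


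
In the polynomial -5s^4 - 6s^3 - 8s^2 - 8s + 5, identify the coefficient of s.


Read off the coefficient of s: -8


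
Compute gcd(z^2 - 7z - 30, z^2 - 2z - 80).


Factor each:
  z^2 - 7z - 30 = (z - 10)(z + 3)
  z^2 - 2z - 80 = (z - 10)(z + 8)
Common monic factor: z - 10


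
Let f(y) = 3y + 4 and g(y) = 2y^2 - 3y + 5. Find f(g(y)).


Substitute g(y) into f:
f(g(y)) = 3*(2y^2 - 3y + 5) + 4
Expand and combine: 6y^2 - 9y + 19


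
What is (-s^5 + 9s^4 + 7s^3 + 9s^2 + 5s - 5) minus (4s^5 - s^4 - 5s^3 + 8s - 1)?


Distribute the minus sign:
  (-s^5 + 9s^4 + 7s^3 + 9s^2 + 5s - 5)
- (4s^5 - s^4 - 5s^3 + 8s - 1)
Negate second polynomial: -4s^5 + s^4 + 5s^3 - 8s + 1
Add: -5s^5 + 10s^4 + 12s^3 + 9s^2 - 3s - 4


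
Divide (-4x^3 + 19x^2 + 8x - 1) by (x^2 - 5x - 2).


(-4x^3 + 19x^2 + 8x - 1) / (x^2 - 5x - 2)
Step 1: -4x * (x^2 - 5x - 2) = -4x^3 + 20x^2 + 8x; subtract.
Step 2: -1 * (x^2 - 5x - 2) = -x^2 + 5x + 2; subtract.
Quotient: -4x - 1, Remainder: -5x - 3


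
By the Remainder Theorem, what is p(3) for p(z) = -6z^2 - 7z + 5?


By the Remainder Theorem, the remainder equals p(3):
  -6*(3)^2 = -54
  -7*(3)^1 = -21
  constant: 5
Sum: -54 - 21 + 5 = -70


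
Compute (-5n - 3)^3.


Expand (-5n - 3)^3 by repeated multiplication:
  (-5n - 3)^2 = 25n^2 + 30n + 9
= -125n^3 - 225n^2 - 135n - 27


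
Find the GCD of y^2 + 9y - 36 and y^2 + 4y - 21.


Factor each:
  y^2 + 9y - 36 = (y - 3)(y + 12)
  y^2 + 4y - 21 = (y - 3)(y + 7)
Common monic factor: y - 3


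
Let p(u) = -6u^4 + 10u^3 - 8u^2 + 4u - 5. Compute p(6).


Using direct substitution:
  -6 * (6)^4 = -7776
  10 * (6)^3 = 2160
  -8 * (6)^2 = -288
  4 * (6)^1 = 24
  constant: -5
Sum = -7776 + 2160 - 288 + 24 - 5 = -5885


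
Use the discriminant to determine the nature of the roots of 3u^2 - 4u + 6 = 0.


D = b^2 - 4ac = (-4)^2 - 4(3)(6) = 16 - 72 = -56
Since D < 0: two complex conjugate roots (no real roots)


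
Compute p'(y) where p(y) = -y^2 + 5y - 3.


Apply the power rule term by term:
  d/dy(-y^2) = -2y
  d/dy(5y) = 5
  d/dy(-3) = 0
p'(y) = -2y + 5


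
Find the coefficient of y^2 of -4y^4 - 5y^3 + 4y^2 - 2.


Read off the coefficient of y^2: 4


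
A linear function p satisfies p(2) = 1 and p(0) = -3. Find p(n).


p(n) = mn + b. Using p(2)=1, p(0)=-3:
m = (1 + 3)/(2) = 4/2 = 2
b = 1 - m*(2) = 1 - 4 = -3
p(n) = 2n - 3


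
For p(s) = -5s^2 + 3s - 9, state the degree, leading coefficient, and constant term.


Highest power of s is 2, with coefficient -5. Constant term is -9.
Degree = 2, leading coefficient = -5, constant term = -9


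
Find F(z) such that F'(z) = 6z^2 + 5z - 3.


Reverse power rule on each term:
  ∫ 6z^2 dz = 2z^3
  ∫ 5z dz = (5/2)z^2
  ∫ -3 dz = -3z
F(z) = 2z^3 + (5/2)z^2 - 3z + C


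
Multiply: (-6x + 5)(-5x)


Distribute each term of the first polynomial:
  (-6x)(-5x) = 30x^2
  (5)(-5x) = -25x
Sum: 30x^2 - 25x


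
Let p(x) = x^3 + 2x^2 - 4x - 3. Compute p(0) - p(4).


p(0) = -3
p(4) = 77
p(0) - p(4) = -3 - 77 = -80


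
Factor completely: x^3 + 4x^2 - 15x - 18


Try integer roots (divisors of -18). x=3: p(3)=0.
Divide out (x - 3): quotient is x^2 + 7x + 6.
Factor the quadratic: (x + 1)(x + 6)
Result: (x - 3)(x + 1)(x + 6)


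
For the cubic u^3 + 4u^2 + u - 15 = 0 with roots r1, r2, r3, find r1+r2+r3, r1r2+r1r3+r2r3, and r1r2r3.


Monic cubic u^3+bu^2+cu+d=0: sum=-b, pairwise sum=c, product=-d.
b=4, c=1, d=-15
r1+r2+r3 = -4
r1r2+r1r3+r2r3 = 1
r1r2r3 = 15


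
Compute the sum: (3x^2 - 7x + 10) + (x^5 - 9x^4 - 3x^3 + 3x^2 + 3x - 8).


Align terms by degree and add:
  3x^2 - 7x + 10
+ x^5 - 9x^4 - 3x^3 + 3x^2 + 3x - 8
= x^5 - 9x^4 - 3x^3 + 6x^2 - 4x + 2


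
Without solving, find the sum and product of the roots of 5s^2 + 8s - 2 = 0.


For as^2+bs+c=0: sum = -b/a, product = c/a.
a=5, b=8, c=-2
Sum = -(8)/5 = -8/5
Product = (-2)/5 = -2/5


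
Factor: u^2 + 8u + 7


Roots satisfy r1 + r2 = -b/a = -8 and r1*r2 = c/a = 7.
So r1 = -1, r2 = -7.
u^2 + 8u + 7 = (u - r1)(u - r2) = (u + 1)(u + 7)


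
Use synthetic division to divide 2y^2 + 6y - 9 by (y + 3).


Synthetic division with c = -3. Coefficients: 2, 6, -9
Bring down 2.
  2 * -3 = -6; -6 + 6 = 0
  0 * -3 = 0; 0 - 9 = -9
Quotient: 2y, Remainder: -9


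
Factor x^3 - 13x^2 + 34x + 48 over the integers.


Try integer roots (divisors of 48). x=8: p(8)=0.
Divide out (x - 8): quotient is x^2 - 5x - 6.
Factor the quadratic: (x + 1)(x - 6)
Result: (x - 8)(x + 1)(x - 6)


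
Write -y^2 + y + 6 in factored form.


Roots satisfy r1 + r2 = -b/a = 1 and r1*r2 = c/a = -6.
So r1 = 3, r2 = -2.
-y^2 + y + 6 = -(y - r1)(y - r2) = -(y - 3)(y + 2)


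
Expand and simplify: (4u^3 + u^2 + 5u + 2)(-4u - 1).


Distribute each term of the first polynomial:
  (4u^3)(-4u - 1) = -16u^4 - 4u^3
  (u^2)(-4u - 1) = -4u^3 - u^2
  (5u)(-4u - 1) = -20u^2 - 5u
  (2)(-4u - 1) = -8u - 2
Sum: -16u^4 - 8u^3 - 21u^2 - 13u - 2


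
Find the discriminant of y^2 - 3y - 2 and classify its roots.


D = b^2 - 4ac = (-3)^2 - 4(1)(-2) = 9 + 8 = 17
Since D > 0: two distinct irrational roots


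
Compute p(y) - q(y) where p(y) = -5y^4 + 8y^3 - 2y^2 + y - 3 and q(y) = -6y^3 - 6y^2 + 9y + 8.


Distribute the minus sign:
  (-5y^4 + 8y^3 - 2y^2 + y - 3)
- (-6y^3 - 6y^2 + 9y + 8)
Negate second polynomial: 6y^3 + 6y^2 - 9y - 8
Add: -5y^4 + 14y^3 + 4y^2 - 8y - 11


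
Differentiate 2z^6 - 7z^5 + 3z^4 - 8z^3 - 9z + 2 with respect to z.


Apply the power rule term by term:
  d/dz(2z^6) = 12z^5
  d/dz(-7z^5) = -35z^4
  d/dz(3z^4) = 12z^3
  d/dz(-8z^3) = -24z^2
  d/dz(-9z) = -9
  d/dz(2) = 0
p'(z) = 12z^5 - 35z^4 + 12z^3 - 24z^2 - 9


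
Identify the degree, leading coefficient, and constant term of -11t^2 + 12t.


Highest power of t is 2, with coefficient -11. Constant term is 0.
Degree = 2, leading coefficient = -11, constant term = 0


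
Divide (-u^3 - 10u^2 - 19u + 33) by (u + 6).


(-u^3 - 10u^2 - 19u + 33) / (u + 6)
Step 1: -u^2 * (u + 6) = -u^3 - 6u^2; subtract.
Step 2: -4u * (u + 6) = -4u^2 - 24u; subtract.
Step 3: 5 * (u + 6) = 5u + 30; subtract.
Quotient: -u^2 - 4u + 5, Remainder: 3


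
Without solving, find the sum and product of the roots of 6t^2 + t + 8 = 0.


For at^2+bt+c=0: sum = -b/a, product = c/a.
a=6, b=1, c=8
Sum = -(1)/6 = -1/6
Product = (8)/6 = 4/3


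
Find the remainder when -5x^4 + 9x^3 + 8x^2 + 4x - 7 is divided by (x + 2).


By the Remainder Theorem, the remainder equals p(-2):
  -5*(-2)^4 = -80
  9*(-2)^3 = -72
  8*(-2)^2 = 32
  4*(-2)^1 = -8
  constant: -7
Sum: -80 - 72 + 32 - 8 - 7 = -135


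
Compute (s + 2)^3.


Expand (s + 2)^3 by repeated multiplication:
  (s + 2)^2 = s^2 + 4s + 4
= s^3 + 6s^2 + 12s + 8


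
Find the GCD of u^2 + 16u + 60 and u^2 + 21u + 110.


Factor each:
  u^2 + 16u + 60 = (u + 10)(u + 6)
  u^2 + 21u + 110 = (u + 10)(u + 11)
Common monic factor: u + 10


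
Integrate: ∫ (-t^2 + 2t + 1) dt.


Reverse power rule on each term:
  ∫ -t^2 dt = -(1/3)t^3
  ∫ 2t dt = t^2
  ∫ 1 dt = t
F(t) = -(1/3)t^3 + t^2 + t + C


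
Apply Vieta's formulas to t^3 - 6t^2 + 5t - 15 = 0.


Monic cubic t^3+bt^2+ct+d=0: sum=-b, pairwise sum=c, product=-d.
b=-6, c=5, d=-15
r1+r2+r3 = 6
r1r2+r1r3+r2r3 = 5
r1r2r3 = 15


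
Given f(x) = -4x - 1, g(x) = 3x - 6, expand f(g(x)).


Substitute g(x) into f:
f(g(x)) = -4*(3x - 6) + (-1)
Expand and combine: -12x + 23


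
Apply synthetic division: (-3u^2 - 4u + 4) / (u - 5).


Synthetic division with c = 5. Coefficients: -3, -4, 4
Bring down -3.
  -3 * 5 = -15; -15 - 4 = -19
  -19 * 5 = -95; -95 + 4 = -91
Quotient: -3u - 19, Remainder: -91


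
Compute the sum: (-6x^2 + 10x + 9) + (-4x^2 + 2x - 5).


Align terms by degree and add:
  -6x^2 + 10x + 9
  -4x^2 + 2x - 5
= -10x^2 + 12x + 4


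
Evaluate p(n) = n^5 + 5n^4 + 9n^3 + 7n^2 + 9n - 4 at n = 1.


Using direct substitution:
  1 * (1)^5 = 1
  5 * (1)^4 = 5
  9 * (1)^3 = 9
  7 * (1)^2 = 7
  9 * (1)^1 = 9
  constant: -4
Sum = 1 + 5 + 9 + 7 + 9 - 4 = 27


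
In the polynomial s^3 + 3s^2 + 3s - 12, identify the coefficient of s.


Read off the coefficient of s: 3


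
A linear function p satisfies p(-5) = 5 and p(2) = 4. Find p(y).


p(y) = my + b. Using p(-5)=5, p(2)=4:
m = (5 - 4)/(-5 - 2) = 1/-7 = -1/7
b = 5 - m*(-5) = 5 - 5/7 = 30/7
p(y) = -(1/7)y + (30/7)


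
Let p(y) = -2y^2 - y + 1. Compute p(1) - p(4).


p(1) = -2
p(4) = -35
p(1) - p(4) = -2 + 35 = 33


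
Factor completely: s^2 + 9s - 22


Roots satisfy r1 + r2 = -b/a = -9 and r1*r2 = c/a = -22.
So r1 = 2, r2 = -11.
s^2 + 9s - 22 = (s - r1)(s - r2) = (s - 2)(s + 11)


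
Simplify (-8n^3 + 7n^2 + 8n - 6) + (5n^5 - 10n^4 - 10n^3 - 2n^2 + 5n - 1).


Align terms by degree and add:
  -8n^3 + 7n^2 + 8n - 6
+ 5n^5 - 10n^4 - 10n^3 - 2n^2 + 5n - 1
= 5n^5 - 10n^4 - 18n^3 + 5n^2 + 13n - 7


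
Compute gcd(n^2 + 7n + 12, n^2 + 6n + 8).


Factor each:
  n^2 + 7n + 12 = (n + 4)(n + 3)
  n^2 + 6n + 8 = (n + 4)(n + 2)
Common monic factor: n + 4


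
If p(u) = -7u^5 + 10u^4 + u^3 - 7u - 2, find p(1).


Using direct substitution:
  -7 * (1)^5 = -7
  10 * (1)^4 = 10
  1 * (1)^3 = 1
  0 * (1)^2 = 0
  -7 * (1)^1 = -7
  constant: -2
Sum = -7 + 10 + 1 + 0 - 7 - 2 = -5


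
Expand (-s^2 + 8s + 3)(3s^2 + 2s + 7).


Distribute each term of the first polynomial:
  (-s^2)(3s^2 + 2s + 7) = -3s^4 - 2s^3 - 7s^2
  (8s)(3s^2 + 2s + 7) = 24s^3 + 16s^2 + 56s
  (3)(3s^2 + 2s + 7) = 9s^2 + 6s + 21
Sum: -3s^4 + 22s^3 + 18s^2 + 62s + 21


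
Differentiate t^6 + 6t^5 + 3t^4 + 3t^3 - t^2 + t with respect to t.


Apply the power rule term by term:
  d/dt(t^6) = 6t^5
  d/dt(6t^5) = 30t^4
  d/dt(3t^4) = 12t^3
  d/dt(3t^3) = 9t^2
  d/dt(-t^2) = -2t
  d/dt(t) = 1
p'(t) = 6t^5 + 30t^4 + 12t^3 + 9t^2 - 2t + 1


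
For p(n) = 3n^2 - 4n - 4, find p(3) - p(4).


p(3) = 11
p(4) = 28
p(3) - p(4) = 11 - 28 = -17


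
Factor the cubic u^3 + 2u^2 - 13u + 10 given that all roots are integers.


Try integer roots (divisors of 10). u=-5: p(-5)=0.
Divide out (u + 5): quotient is u^2 - 3u + 2.
Factor the quadratic: (u - 1)(u - 2)
Result: (u + 5)(u - 1)(u - 2)


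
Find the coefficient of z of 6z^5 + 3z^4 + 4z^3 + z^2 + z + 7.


Read off the coefficient of z: 1


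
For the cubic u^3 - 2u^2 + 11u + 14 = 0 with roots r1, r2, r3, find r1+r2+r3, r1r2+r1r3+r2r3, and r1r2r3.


Monic cubic u^3+bu^2+cu+d=0: sum=-b, pairwise sum=c, product=-d.
b=-2, c=11, d=14
r1+r2+r3 = 2
r1r2+r1r3+r2r3 = 11
r1r2r3 = -14


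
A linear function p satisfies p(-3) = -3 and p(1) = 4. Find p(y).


p(y) = my + b. Using p(-3)=-3, p(1)=4:
m = (-3 - 4)/(-3 - 1) = -7/-4 = 7/4
b = -3 - m*(-3) = -3 + 21/4 = 9/4
p(y) = (7/4)y + (9/4)


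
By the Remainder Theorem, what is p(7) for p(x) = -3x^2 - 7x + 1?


By the Remainder Theorem, the remainder equals p(7):
  -3*(7)^2 = -147
  -7*(7)^1 = -49
  constant: 1
Sum: -147 - 49 + 1 = -195


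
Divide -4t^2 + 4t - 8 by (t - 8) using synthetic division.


Synthetic division with c = 8. Coefficients: -4, 4, -8
Bring down -4.
  -4 * 8 = -32; -32 + 4 = -28
  -28 * 8 = -224; -224 - 8 = -232
Quotient: -4t - 28, Remainder: -232


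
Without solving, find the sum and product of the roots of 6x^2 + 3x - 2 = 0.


For ax^2+bx+c=0: sum = -b/a, product = c/a.
a=6, b=3, c=-2
Sum = -(3)/6 = -1/2
Product = (-2)/6 = -1/3


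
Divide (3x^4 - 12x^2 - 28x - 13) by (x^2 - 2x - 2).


(3x^4 - 12x^2 - 28x - 13) / (x^2 - 2x - 2)
Step 1: 3x^2 * (x^2 - 2x - 2) = 3x^4 - 6x^3 - 6x^2; subtract.
Step 2: 6x * (x^2 - 2x - 2) = 6x^3 - 12x^2 - 12x; subtract.
Step 3: 6 * (x^2 - 2x - 2) = 6x^2 - 12x - 12; subtract.
Quotient: 3x^2 + 6x + 6, Remainder: -4x - 1


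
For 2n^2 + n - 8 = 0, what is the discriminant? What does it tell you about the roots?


D = b^2 - 4ac = (1)^2 - 4(2)(-8) = 1 + 64 = 65
Since D > 0: two distinct irrational roots


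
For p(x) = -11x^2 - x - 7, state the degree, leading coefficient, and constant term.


Highest power of x is 2, with coefficient -11. Constant term is -7.
Degree = 2, leading coefficient = -11, constant term = -7


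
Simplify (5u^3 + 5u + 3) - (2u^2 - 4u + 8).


Distribute the minus sign:
  (5u^3 + 5u + 3)
- (2u^2 - 4u + 8)
Negate second polynomial: -2u^2 + 4u - 8
Add: 5u^3 - 2u^2 + 9u - 5


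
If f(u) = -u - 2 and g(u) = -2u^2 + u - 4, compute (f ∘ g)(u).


Substitute g(u) into f:
f(g(u)) = -1*(-2u^2 + u - 4) + (-2)
Expand and combine: 2u^2 - u + 2


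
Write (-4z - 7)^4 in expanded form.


Expand (-4z - 7)^4 by repeated multiplication:
  (-4z - 7)^2 = 16z^2 + 56z + 49
  (-4z - 7)^3 = -64z^3 - 336z^2 - 588z - 343
= 256z^4 + 1792z^3 + 4704z^2 + 5488z + 2401


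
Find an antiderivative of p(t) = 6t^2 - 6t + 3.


Reverse power rule on each term:
  ∫ 6t^2 dt = 2t^3
  ∫ -6t dt = -3t^2
  ∫ 3 dt = 3t
F(t) = 2t^3 - 3t^2 + 3t + C


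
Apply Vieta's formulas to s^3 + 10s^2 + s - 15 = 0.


Monic cubic s^3+bs^2+cs+d=0: sum=-b, pairwise sum=c, product=-d.
b=10, c=1, d=-15
r1+r2+r3 = -10
r1r2+r1r3+r2r3 = 1
r1r2r3 = 15


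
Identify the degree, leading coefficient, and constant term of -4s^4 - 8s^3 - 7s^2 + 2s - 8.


Highest power of s is 4, with coefficient -4. Constant term is -8.
Degree = 4, leading coefficient = -4, constant term = -8


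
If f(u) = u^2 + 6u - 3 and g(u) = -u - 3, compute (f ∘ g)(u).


Substitute g(u) into f:
f(g(u)) = 1*(-u - 3)^2 + 6*(-u - 3) + (-3)
(-u - 3)^2 = u^2 + 6u + 9
Expand and combine: u^2 - 12


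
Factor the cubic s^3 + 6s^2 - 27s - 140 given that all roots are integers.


Try integer roots (divisors of -140). s=-7: p(-7)=0.
Divide out (s + 7): quotient is s^2 - s - 20.
Factor the quadratic: (s - 5)(s + 4)
Result: (s + 7)(s - 5)(s + 4)


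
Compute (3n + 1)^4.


Expand (3n + 1)^4 by repeated multiplication:
  (3n + 1)^2 = 9n^2 + 6n + 1
  (3n + 1)^3 = 27n^3 + 27n^2 + 9n + 1
= 81n^4 + 108n^3 + 54n^2 + 12n + 1


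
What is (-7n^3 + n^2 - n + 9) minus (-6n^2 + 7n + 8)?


Distribute the minus sign:
  (-7n^3 + n^2 - n + 9)
- (-6n^2 + 7n + 8)
Negate second polynomial: 6n^2 - 7n - 8
Add: -7n^3 + 7n^2 - 8n + 1


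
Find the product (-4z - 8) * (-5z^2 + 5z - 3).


Distribute each term of the first polynomial:
  (-4z)(-5z^2 + 5z - 3) = 20z^3 - 20z^2 + 12z
  (-8)(-5z^2 + 5z - 3) = 40z^2 - 40z + 24
Sum: 20z^3 + 20z^2 - 28z + 24


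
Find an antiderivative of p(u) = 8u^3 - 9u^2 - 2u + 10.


Reverse power rule on each term:
  ∫ 8u^3 du = 2u^4
  ∫ -9u^2 du = -3u^3
  ∫ -2u du = -u^2
  ∫ 10 du = 10u
F(u) = 2u^4 - 3u^3 - u^2 + 10u + C


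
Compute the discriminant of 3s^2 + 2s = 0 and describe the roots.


D = b^2 - 4ac = (2)^2 - 4(3)(0) = 4 = 4
Since D > 0: two distinct rational roots


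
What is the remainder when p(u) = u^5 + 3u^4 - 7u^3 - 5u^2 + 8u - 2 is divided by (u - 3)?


By the Remainder Theorem, the remainder equals p(3):
  1*(3)^5 = 243
  3*(3)^4 = 243
  -7*(3)^3 = -189
  -5*(3)^2 = -45
  8*(3)^1 = 24
  constant: -2
Sum: 243 + 243 - 189 - 45 + 24 - 2 = 274


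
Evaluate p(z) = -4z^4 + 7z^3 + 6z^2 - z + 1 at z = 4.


Using direct substitution:
  -4 * (4)^4 = -1024
  7 * (4)^3 = 448
  6 * (4)^2 = 96
  -1 * (4)^1 = -4
  constant: 1
Sum = -1024 + 448 + 96 - 4 + 1 = -483


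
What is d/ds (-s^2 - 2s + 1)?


Apply the power rule term by term:
  d/ds(-s^2) = -2s
  d/ds(-2s) = -2
  d/ds(1) = 0
p'(s) = -2s - 2


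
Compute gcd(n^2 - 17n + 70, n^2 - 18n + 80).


Factor each:
  n^2 - 17n + 70 = (n - 10)(n - 7)
  n^2 - 18n + 80 = (n - 10)(n - 8)
Common monic factor: n - 10


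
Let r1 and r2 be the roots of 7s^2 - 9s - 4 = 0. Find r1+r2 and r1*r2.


For as^2+bs+c=0: sum = -b/a, product = c/a.
a=7, b=-9, c=-4
Sum = -(-9)/7 = 9/7
Product = (-4)/7 = -4/7


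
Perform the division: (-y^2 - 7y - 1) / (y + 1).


(-y^2 - 7y - 1) / (y + 1)
Step 1: -y * (y + 1) = -y^2 - y; subtract.
Step 2: -6 * (y + 1) = -6y - 6; subtract.
Quotient: -y - 6, Remainder: 5


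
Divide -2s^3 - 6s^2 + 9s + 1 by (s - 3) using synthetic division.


Synthetic division with c = 3. Coefficients: -2, -6, 9, 1
Bring down -2.
  -2 * 3 = -6; -6 - 6 = -12
  -12 * 3 = -36; -36 + 9 = -27
  -27 * 3 = -81; -81 + 1 = -80
Quotient: -2s^2 - 12s - 27, Remainder: -80


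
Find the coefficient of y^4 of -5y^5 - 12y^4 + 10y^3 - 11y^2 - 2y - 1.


Read off the coefficient of y^4: -12


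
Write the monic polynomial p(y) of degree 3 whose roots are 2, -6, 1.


p(y) = (y - 2)(y + 6)(y - 1)
Expand: y^3 + 3y^2 - 16y + 12


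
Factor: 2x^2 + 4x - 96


Roots satisfy r1 + r2 = -b/a = -2 and r1*r2 = c/a = -48.
So r1 = 6, r2 = -8.
2x^2 + 4x - 96 = 2(x - r1)(x - r2) = 2(x - 6)(x + 8)


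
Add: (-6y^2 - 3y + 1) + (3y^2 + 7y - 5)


Align terms by degree and add:
  -6y^2 - 3y + 1
+ 3y^2 + 7y - 5
= -3y^2 + 4y - 4


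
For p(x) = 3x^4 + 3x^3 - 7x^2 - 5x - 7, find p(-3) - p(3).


p(-3) = 107
p(3) = 239
p(-3) - p(3) = 107 - 239 = -132


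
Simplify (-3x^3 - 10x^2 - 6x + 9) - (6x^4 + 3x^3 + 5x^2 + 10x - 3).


Distribute the minus sign:
  (-3x^3 - 10x^2 - 6x + 9)
- (6x^4 + 3x^3 + 5x^2 + 10x - 3)
Negate second polynomial: -6x^4 - 3x^3 - 5x^2 - 10x + 3
Add: -6x^4 - 6x^3 - 15x^2 - 16x + 12


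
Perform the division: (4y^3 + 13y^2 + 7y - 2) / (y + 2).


(4y^3 + 13y^2 + 7y - 2) / (y + 2)
Step 1: 4y^2 * (y + 2) = 4y^3 + 8y^2; subtract.
Step 2: 5y * (y + 2) = 5y^2 + 10y; subtract.
Step 3: -3 * (y + 2) = -3y - 6; subtract.
Quotient: 4y^2 + 5y - 3, Remainder: 4


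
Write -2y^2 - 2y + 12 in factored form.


Roots satisfy r1 + r2 = -b/a = -1 and r1*r2 = c/a = -6.
So r1 = 2, r2 = -3.
-2y^2 - 2y + 12 = -2(y - r1)(y - r2) = -2(y - 2)(y + 3)


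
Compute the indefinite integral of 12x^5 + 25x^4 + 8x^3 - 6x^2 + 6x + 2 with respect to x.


Reverse power rule on each term:
  ∫ 12x^5 dx = 2x^6
  ∫ 25x^4 dx = 5x^5
  ∫ 8x^3 dx = 2x^4
  ∫ -6x^2 dx = -2x^3
  ∫ 6x dx = 3x^2
  ∫ 2 dx = 2x
F(x) = 2x^6 + 5x^5 + 2x^4 - 2x^3 + 3x^2 + 2x + C


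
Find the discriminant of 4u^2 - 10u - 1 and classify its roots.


D = b^2 - 4ac = (-10)^2 - 4(4)(-1) = 100 + 16 = 116
Since D > 0: two distinct irrational roots


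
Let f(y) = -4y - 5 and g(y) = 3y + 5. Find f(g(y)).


Substitute g(y) into f:
f(g(y)) = -4*(3y + 5) + (-5)
Expand and combine: -12y - 25


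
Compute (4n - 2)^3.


Expand (4n - 2)^3 by repeated multiplication:
  (4n - 2)^2 = 16n^2 - 16n + 4
= 64n^3 - 96n^2 + 48n - 8


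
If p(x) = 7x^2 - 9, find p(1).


Using direct substitution:
  7 * (1)^2 = 7
  0 * (1)^1 = 0
  constant: -9
Sum = 7 + 0 - 9 = -2


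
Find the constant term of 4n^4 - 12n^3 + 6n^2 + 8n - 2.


Read off the constant term: -2


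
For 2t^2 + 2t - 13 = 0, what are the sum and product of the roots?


For at^2+bt+c=0: sum = -b/a, product = c/a.
a=2, b=2, c=-13
Sum = -(2)/2 = -1
Product = (-13)/2 = -13/2


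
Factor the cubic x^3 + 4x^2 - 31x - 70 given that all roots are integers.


Try integer roots (divisors of -70). x=-2: p(-2)=0.
Divide out (x + 2): quotient is x^2 + 2x - 35.
Factor the quadratic: (x + 7)(x - 5)
Result: (x + 2)(x + 7)(x - 5)


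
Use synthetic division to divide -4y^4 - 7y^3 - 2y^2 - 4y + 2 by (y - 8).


Synthetic division with c = 8. Coefficients: -4, -7, -2, -4, 2
Bring down -4.
  -4 * 8 = -32; -32 - 7 = -39
  -39 * 8 = -312; -312 - 2 = -314
  -314 * 8 = -2512; -2512 - 4 = -2516
  -2516 * 8 = -20128; -20128 + 2 = -20126
Quotient: -4y^3 - 39y^2 - 314y - 2516, Remainder: -20126


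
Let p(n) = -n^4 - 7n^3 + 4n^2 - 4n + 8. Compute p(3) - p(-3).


p(3) = -238
p(-3) = 164
p(3) - p(-3) = -238 - 164 = -402


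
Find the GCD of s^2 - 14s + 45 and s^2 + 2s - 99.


Factor each:
  s^2 - 14s + 45 = (s - 9)(s - 5)
  s^2 + 2s - 99 = (s - 9)(s + 11)
Common monic factor: s - 9


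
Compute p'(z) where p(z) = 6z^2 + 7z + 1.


Apply the power rule term by term:
  d/dz(6z^2) = 12z
  d/dz(7z) = 7
  d/dz(1) = 0
p'(z) = 12z + 7


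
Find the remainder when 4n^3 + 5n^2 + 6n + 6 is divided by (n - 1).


By the Remainder Theorem, the remainder equals p(1):
  4*(1)^3 = 4
  5*(1)^2 = 5
  6*(1)^1 = 6
  constant: 6
Sum: 4 + 5 + 6 + 6 = 21


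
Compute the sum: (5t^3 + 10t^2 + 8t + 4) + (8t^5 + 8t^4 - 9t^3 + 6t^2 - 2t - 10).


Align terms by degree and add:
  5t^3 + 10t^2 + 8t + 4
+ 8t^5 + 8t^4 - 9t^3 + 6t^2 - 2t - 10
= 8t^5 + 8t^4 - 4t^3 + 16t^2 + 6t - 6


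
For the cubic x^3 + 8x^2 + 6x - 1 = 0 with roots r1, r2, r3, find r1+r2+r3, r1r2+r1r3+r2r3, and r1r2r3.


Monic cubic x^3+bx^2+cx+d=0: sum=-b, pairwise sum=c, product=-d.
b=8, c=6, d=-1
r1+r2+r3 = -8
r1r2+r1r3+r2r3 = 6
r1r2r3 = 1


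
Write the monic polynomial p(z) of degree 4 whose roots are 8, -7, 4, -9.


p(z) = (z - 8)(z + 7)(z - 4)(z + 9)
Expand: z^4 + 4z^3 - 97z^2 - 244z + 2016


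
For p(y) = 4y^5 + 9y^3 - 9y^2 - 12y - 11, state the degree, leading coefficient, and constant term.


Highest power of y is 5, with coefficient 4. Constant term is -11.
Degree = 5, leading coefficient = 4, constant term = -11


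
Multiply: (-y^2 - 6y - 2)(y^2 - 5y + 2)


Distribute each term of the first polynomial:
  (-y^2)(y^2 - 5y + 2) = -y^4 + 5y^3 - 2y^2
  (-6y)(y^2 - 5y + 2) = -6y^3 + 30y^2 - 12y
  (-2)(y^2 - 5y + 2) = -2y^2 + 10y - 4
Sum: -y^4 - y^3 + 26y^2 - 2y - 4


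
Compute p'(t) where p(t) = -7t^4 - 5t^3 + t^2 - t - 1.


Apply the power rule term by term:
  d/dt(-7t^4) = -28t^3
  d/dt(-5t^3) = -15t^2
  d/dt(t^2) = 2t
  d/dt(-t) = -1
  d/dt(-1) = 0
p'(t) = -28t^3 - 15t^2 + 2t - 1


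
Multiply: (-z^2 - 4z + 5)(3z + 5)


Distribute each term of the first polynomial:
  (-z^2)(3z + 5) = -3z^3 - 5z^2
  (-4z)(3z + 5) = -12z^2 - 20z
  (5)(3z + 5) = 15z + 25
Sum: -3z^3 - 17z^2 - 5z + 25


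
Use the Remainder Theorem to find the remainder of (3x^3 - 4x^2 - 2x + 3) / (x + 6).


By the Remainder Theorem, the remainder equals p(-6):
  3*(-6)^3 = -648
  -4*(-6)^2 = -144
  -2*(-6)^1 = 12
  constant: 3
Sum: -648 - 144 + 12 + 3 = -777


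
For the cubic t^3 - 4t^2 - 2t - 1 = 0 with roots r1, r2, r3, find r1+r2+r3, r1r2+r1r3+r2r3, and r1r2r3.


Monic cubic t^3+bt^2+ct+d=0: sum=-b, pairwise sum=c, product=-d.
b=-4, c=-2, d=-1
r1+r2+r3 = 4
r1r2+r1r3+r2r3 = -2
r1r2r3 = 1


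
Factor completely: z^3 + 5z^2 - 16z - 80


Try integer roots (divisors of -80). z=-4: p(-4)=0.
Divide out (z + 4): quotient is z^2 + z - 20.
Factor the quadratic: (z - 4)(z + 5)
Result: (z + 4)(z - 4)(z + 5)


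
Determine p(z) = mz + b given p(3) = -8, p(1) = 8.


p(z) = mz + b. Using p(3)=-8, p(1)=8:
m = (-8 - 8)/(3 - 1) = -16/2 = -8
b = -8 - m*(3) = -8 + 24 = 16
p(z) = -8z + 16


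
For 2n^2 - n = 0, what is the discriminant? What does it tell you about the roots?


D = b^2 - 4ac = (-1)^2 - 4(2)(0) = 1 = 1
Since D > 0: two distinct rational roots


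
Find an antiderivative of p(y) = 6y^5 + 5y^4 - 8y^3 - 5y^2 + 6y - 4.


Reverse power rule on each term:
  ∫ 6y^5 dy = y^6
  ∫ 5y^4 dy = y^5
  ∫ -8y^3 dy = -2y^4
  ∫ -5y^2 dy = -(5/3)y^3
  ∫ 6y dy = 3y^2
  ∫ -4 dy = -4y
F(y) = y^6 + y^5 - 2y^4 - (5/3)y^3 + 3y^2 - 4y + C


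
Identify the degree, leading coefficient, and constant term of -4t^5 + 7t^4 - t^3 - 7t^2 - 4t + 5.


Highest power of t is 5, with coefficient -4. Constant term is 5.
Degree = 5, leading coefficient = -4, constant term = 5


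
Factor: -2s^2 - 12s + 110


Roots satisfy r1 + r2 = -b/a = -6 and r1*r2 = c/a = -55.
So r1 = 5, r2 = -11.
-2s^2 - 12s + 110 = -2(s - r1)(s - r2) = -2(s - 5)(s + 11)


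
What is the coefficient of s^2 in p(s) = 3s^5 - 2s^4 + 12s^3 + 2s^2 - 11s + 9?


Read off the coefficient of s^2: 2


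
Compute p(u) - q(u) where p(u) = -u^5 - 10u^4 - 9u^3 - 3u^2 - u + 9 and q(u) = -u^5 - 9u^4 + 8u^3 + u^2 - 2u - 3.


Distribute the minus sign:
  (-u^5 - 10u^4 - 9u^3 - 3u^2 - u + 9)
- (-u^5 - 9u^4 + 8u^3 + u^2 - 2u - 3)
Negate second polynomial: u^5 + 9u^4 - 8u^3 - u^2 + 2u + 3
Add: -u^4 - 17u^3 - 4u^2 + u + 12


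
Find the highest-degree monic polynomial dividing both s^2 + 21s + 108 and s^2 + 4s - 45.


Factor each:
  s^2 + 21s + 108 = (s + 9)(s + 12)
  s^2 + 4s - 45 = (s + 9)(s - 5)
Common monic factor: s + 9


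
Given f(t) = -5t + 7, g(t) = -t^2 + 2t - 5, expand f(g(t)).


Substitute g(t) into f:
f(g(t)) = -5*(-t^2 + 2t - 5) + 7
Expand and combine: 5t^2 - 10t + 32


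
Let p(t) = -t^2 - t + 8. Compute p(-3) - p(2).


p(-3) = 2
p(2) = 2
p(-3) - p(2) = 2 - 2 = 0


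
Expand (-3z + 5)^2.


Expand (-3z + 5)^2 by repeated multiplication:
= 9z^2 - 30z + 25


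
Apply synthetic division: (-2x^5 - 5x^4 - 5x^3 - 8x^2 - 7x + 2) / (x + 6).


Synthetic division with c = -6. Coefficients: -2, -5, -5, -8, -7, 2
Bring down -2.
  -2 * -6 = 12; 12 - 5 = 7
  7 * -6 = -42; -42 - 5 = -47
  -47 * -6 = 282; 282 - 8 = 274
  274 * -6 = -1644; -1644 - 7 = -1651
  -1651 * -6 = 9906; 9906 + 2 = 9908
Quotient: -2x^4 + 7x^3 - 47x^2 + 274x - 1651, Remainder: 9908


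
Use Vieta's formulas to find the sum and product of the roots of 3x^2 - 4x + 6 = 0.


For ax^2+bx+c=0: sum = -b/a, product = c/a.
a=3, b=-4, c=6
Sum = -(-4)/3 = 4/3
Product = (6)/3 = 2


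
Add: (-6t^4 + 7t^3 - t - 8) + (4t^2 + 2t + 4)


Align terms by degree and add:
  -6t^4 + 7t^3 - t - 8
+ 4t^2 + 2t + 4
= -6t^4 + 7t^3 + 4t^2 + t - 4


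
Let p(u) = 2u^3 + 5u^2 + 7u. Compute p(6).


Using direct substitution:
  2 * (6)^3 = 432
  5 * (6)^2 = 180
  7 * (6)^1 = 42
  constant: 0
Sum = 432 + 180 + 42 + 0 = 654


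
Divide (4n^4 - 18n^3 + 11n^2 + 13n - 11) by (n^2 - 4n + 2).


(4n^4 - 18n^3 + 11n^2 + 13n - 11) / (n^2 - 4n + 2)
Step 1: 4n^2 * (n^2 - 4n + 2) = 4n^4 - 16n^3 + 8n^2; subtract.
Step 2: -2n * (n^2 - 4n + 2) = -2n^3 + 8n^2 - 4n; subtract.
Step 3: -5 * (n^2 - 4n + 2) = -5n^2 + 20n - 10; subtract.
Quotient: 4n^2 - 2n - 5, Remainder: -3n - 1


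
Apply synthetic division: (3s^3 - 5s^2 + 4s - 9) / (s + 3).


Synthetic division with c = -3. Coefficients: 3, -5, 4, -9
Bring down 3.
  3 * -3 = -9; -9 - 5 = -14
  -14 * -3 = 42; 42 + 4 = 46
  46 * -3 = -138; -138 - 9 = -147
Quotient: 3s^2 - 14s + 46, Remainder: -147


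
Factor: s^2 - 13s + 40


Roots satisfy r1 + r2 = -b/a = 13 and r1*r2 = c/a = 40.
So r1 = 5, r2 = 8.
s^2 - 13s + 40 = (s - r1)(s - r2) = (s - 5)(s - 8)


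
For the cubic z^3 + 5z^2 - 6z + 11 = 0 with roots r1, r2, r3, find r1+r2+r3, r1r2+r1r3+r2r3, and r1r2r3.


Monic cubic z^3+bz^2+cz+d=0: sum=-b, pairwise sum=c, product=-d.
b=5, c=-6, d=11
r1+r2+r3 = -5
r1r2+r1r3+r2r3 = -6
r1r2r3 = -11


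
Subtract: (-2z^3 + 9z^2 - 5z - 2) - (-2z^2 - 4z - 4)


Distribute the minus sign:
  (-2z^3 + 9z^2 - 5z - 2)
- (-2z^2 - 4z - 4)
Negate second polynomial: 2z^2 + 4z + 4
Add: -2z^3 + 11z^2 - z + 2


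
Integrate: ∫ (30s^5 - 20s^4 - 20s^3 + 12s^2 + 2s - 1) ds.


Reverse power rule on each term:
  ∫ 30s^5 ds = 5s^6
  ∫ -20s^4 ds = -4s^5
  ∫ -20s^3 ds = -5s^4
  ∫ 12s^2 ds = 4s^3
  ∫ 2s ds = s^2
  ∫ -1 ds = -s
F(s) = 5s^6 - 4s^5 - 5s^4 + 4s^3 + s^2 - s + C


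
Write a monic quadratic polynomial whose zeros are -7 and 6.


p(x) = (x + 7)(x - 6)
Expand: x^2 + x - 42


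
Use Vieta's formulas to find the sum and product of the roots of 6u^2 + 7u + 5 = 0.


For au^2+bu+c=0: sum = -b/a, product = c/a.
a=6, b=7, c=5
Sum = -(7)/6 = -7/6
Product = (5)/6 = 5/6


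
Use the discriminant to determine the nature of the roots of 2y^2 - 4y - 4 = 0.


D = b^2 - 4ac = (-4)^2 - 4(2)(-4) = 16 + 32 = 48
Since D > 0: two distinct irrational roots


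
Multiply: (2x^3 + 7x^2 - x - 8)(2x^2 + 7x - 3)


Distribute each term of the first polynomial:
  (2x^3)(2x^2 + 7x - 3) = 4x^5 + 14x^4 - 6x^3
  (7x^2)(2x^2 + 7x - 3) = 14x^4 + 49x^3 - 21x^2
  (-x)(2x^2 + 7x - 3) = -2x^3 - 7x^2 + 3x
  (-8)(2x^2 + 7x - 3) = -16x^2 - 56x + 24
Sum: 4x^5 + 28x^4 + 41x^3 - 44x^2 - 53x + 24


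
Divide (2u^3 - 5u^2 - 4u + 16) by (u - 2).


(2u^3 - 5u^2 - 4u + 16) / (u - 2)
Step 1: 2u^2 * (u - 2) = 2u^3 - 4u^2; subtract.
Step 2: -u * (u - 2) = -u^2 + 2u; subtract.
Step 3: -6 * (u - 2) = -6u + 12; subtract.
Quotient: 2u^2 - u - 6, Remainder: 4


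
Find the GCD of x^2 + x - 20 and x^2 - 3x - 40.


Factor each:
  x^2 + x - 20 = (x + 5)(x - 4)
  x^2 - 3x - 40 = (x + 5)(x - 8)
Common monic factor: x + 5


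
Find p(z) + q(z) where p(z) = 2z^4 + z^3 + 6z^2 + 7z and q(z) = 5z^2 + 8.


Align terms by degree and add:
  2z^4 + z^3 + 6z^2 + 7z
+ 5z^2 + 8
= 2z^4 + z^3 + 11z^2 + 7z + 8


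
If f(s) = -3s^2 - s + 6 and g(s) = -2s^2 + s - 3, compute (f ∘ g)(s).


Substitute g(s) into f:
f(g(s)) = -3*(-2s^2 + s - 3)^2 + (-1)*(-2s^2 + s - 3) + 6
(-2s^2 + s - 3)^2 = 4s^4 - 4s^3 + 13s^2 - 6s + 9
Expand and combine: -12s^4 + 12s^3 - 37s^2 + 17s - 18


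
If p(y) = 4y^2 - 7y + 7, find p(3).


Using direct substitution:
  4 * (3)^2 = 36
  -7 * (3)^1 = -21
  constant: 7
Sum = 36 - 21 + 7 = 22


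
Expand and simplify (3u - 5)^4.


Expand (3u - 5)^4 by repeated multiplication:
  (3u - 5)^2 = 9u^2 - 30u + 25
  (3u - 5)^3 = 27u^3 - 135u^2 + 225u - 125
= 81u^4 - 540u^3 + 1350u^2 - 1500u + 625


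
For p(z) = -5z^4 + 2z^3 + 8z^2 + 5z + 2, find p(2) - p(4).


p(2) = -20
p(4) = -1002
p(2) - p(4) = -20 + 1002 = 982


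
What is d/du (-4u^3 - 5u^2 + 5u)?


Apply the power rule term by term:
  d/du(-4u^3) = -12u^2
  d/du(-5u^2) = -10u
  d/du(5u) = 5
p'(u) = -12u^2 - 10u + 5


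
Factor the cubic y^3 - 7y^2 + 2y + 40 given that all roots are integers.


Try integer roots (divisors of 40). y=5: p(5)=0.
Divide out (y - 5): quotient is y^2 - 2y - 8.
Factor the quadratic: (y + 2)(y - 4)
Result: (y - 5)(y + 2)(y - 4)


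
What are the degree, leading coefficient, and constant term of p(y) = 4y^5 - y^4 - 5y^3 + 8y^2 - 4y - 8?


Highest power of y is 5, with coefficient 4. Constant term is -8.
Degree = 5, leading coefficient = 4, constant term = -8


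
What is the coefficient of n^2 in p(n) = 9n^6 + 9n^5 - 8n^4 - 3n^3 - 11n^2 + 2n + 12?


Read off the coefficient of n^2: -11


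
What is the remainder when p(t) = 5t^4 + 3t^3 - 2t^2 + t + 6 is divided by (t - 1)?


By the Remainder Theorem, the remainder equals p(1):
  5*(1)^4 = 5
  3*(1)^3 = 3
  -2*(1)^2 = -2
  1*(1)^1 = 1
  constant: 6
Sum: 5 + 3 - 2 + 1 + 6 = 13


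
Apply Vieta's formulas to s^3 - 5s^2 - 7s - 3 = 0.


Monic cubic s^3+bs^2+cs+d=0: sum=-b, pairwise sum=c, product=-d.
b=-5, c=-7, d=-3
r1+r2+r3 = 5
r1r2+r1r3+r2r3 = -7
r1r2r3 = 3


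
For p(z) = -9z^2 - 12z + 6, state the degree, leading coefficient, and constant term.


Highest power of z is 2, with coefficient -9. Constant term is 6.
Degree = 2, leading coefficient = -9, constant term = 6


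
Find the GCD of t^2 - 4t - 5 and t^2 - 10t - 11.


Factor each:
  t^2 - 4t - 5 = (t + 1)(t - 5)
  t^2 - 10t - 11 = (t + 1)(t - 11)
Common monic factor: t + 1


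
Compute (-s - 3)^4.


Expand (-s - 3)^4 by repeated multiplication:
  (-s - 3)^2 = s^2 + 6s + 9
  (-s - 3)^3 = -s^3 - 9s^2 - 27s - 27
= s^4 + 12s^3 + 54s^2 + 108s + 81


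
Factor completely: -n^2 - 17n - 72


Roots satisfy r1 + r2 = -b/a = -17 and r1*r2 = c/a = 72.
So r1 = -8, r2 = -9.
-n^2 - 17n - 72 = -(n - r1)(n - r2) = -(n + 8)(n + 9)


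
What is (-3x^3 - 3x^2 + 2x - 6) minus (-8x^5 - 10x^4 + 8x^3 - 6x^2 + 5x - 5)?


Distribute the minus sign:
  (-3x^3 - 3x^2 + 2x - 6)
- (-8x^5 - 10x^4 + 8x^3 - 6x^2 + 5x - 5)
Negate second polynomial: 8x^5 + 10x^4 - 8x^3 + 6x^2 - 5x + 5
Add: 8x^5 + 10x^4 - 11x^3 + 3x^2 - 3x - 1


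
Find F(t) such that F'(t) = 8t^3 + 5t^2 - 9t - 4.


Reverse power rule on each term:
  ∫ 8t^3 dt = 2t^4
  ∫ 5t^2 dt = (5/3)t^3
  ∫ -9t dt = -(9/2)t^2
  ∫ -4 dt = -4t
F(t) = 2t^4 + (5/3)t^3 - (9/2)t^2 - 4t + C


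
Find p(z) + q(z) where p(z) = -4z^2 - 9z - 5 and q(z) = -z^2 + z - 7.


Align terms by degree and add:
  -4z^2 - 9z - 5
  -z^2 + z - 7
= -5z^2 - 8z - 12


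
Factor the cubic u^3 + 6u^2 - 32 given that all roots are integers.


Try integer roots (divisors of -32). u=-4: p(-4)=0.
Divide out (u + 4): quotient is u^2 + 2u - 8.
Factor the quadratic: (u - 2)(u + 4)
Result: (u + 4)(u - 2)(u + 4)


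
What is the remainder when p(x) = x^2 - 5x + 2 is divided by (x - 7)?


By the Remainder Theorem, the remainder equals p(7):
  1*(7)^2 = 49
  -5*(7)^1 = -35
  constant: 2
Sum: 49 - 35 + 2 = 16


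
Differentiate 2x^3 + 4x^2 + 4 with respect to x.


Apply the power rule term by term:
  d/dx(2x^3) = 6x^2
  d/dx(4x^2) = 8x
  d/dx(4) = 0
p'(x) = 6x^2 + 8x


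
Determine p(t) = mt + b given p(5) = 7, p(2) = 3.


p(t) = mt + b. Using p(5)=7, p(2)=3:
m = (7 - 3)/(5 - 2) = 4/3 = 4/3
b = 7 - m*(5) = 7 - 20/3 = 1/3
p(t) = (4/3)t + (1/3)
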